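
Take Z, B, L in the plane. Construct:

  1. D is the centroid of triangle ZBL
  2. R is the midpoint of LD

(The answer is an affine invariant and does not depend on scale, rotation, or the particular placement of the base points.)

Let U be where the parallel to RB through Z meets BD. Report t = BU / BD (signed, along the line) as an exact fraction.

Set Z = (0, 0), B = (1, 0), L = (0, 1); any affine frame gives the same invariant.
1. D is the centroid of triangle ZBL ⇒ D = (1/3, 1/3)
2. R is the midpoint of LD ⇒ R = (1/6, 2/3)
through Z parallel to RB: direction (5/6, -2/3); meets BD at U = (-5/3, 4/3)
U = B + t·(D−B) with t = 4

t = 4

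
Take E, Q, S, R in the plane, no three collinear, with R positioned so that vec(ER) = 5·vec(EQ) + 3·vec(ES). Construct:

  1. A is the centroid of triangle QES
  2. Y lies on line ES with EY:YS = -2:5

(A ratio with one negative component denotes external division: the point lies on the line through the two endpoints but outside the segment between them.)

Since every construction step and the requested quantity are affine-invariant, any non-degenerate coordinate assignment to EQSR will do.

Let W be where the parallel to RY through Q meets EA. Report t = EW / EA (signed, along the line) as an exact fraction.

t = -33/4

Choose coordinates E = (0, 0), Q = (1, 0), S = (0, 1), R = (5, 3).
1. A is the centroid of triangle QES ⇒ A = (1/3, 1/3)
2. Y lies on line ES with EY:YS = -2:5 ⇒ Y = (0, -2/3)
through Q parallel to RY: direction (-5, -11/3); meets EA at W = (-11/4, -11/4)
W = E + t·(A−E) with t = -33/4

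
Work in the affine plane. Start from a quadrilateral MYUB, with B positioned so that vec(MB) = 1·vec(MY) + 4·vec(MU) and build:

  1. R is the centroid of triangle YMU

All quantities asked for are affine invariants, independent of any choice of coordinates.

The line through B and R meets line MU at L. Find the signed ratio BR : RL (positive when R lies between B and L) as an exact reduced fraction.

Work in coordinates with M = (0, 0), Y = (1, 0), U = (0, 1), B = (1, 4).
1. R is the centroid of triangle YMU ⇒ R = (1/3, 1/3)
line BR meets MU at L = (0, -3/2)
R = B + t·(L−B) with t = 2/3, so BR:RL = 2/3:1/3

BR:RL = 2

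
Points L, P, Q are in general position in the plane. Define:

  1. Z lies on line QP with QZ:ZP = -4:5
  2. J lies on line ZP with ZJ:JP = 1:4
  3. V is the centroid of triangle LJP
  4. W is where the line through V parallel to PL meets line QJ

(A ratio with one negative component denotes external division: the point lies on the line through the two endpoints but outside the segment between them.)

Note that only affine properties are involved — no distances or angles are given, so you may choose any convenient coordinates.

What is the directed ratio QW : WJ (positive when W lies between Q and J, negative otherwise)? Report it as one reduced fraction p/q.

Set L = (0, 0), P = (1, 0), Q = (0, 1); any affine frame gives the same invariant.
1. Z lies on line QP with QZ:ZP = -4:5 ⇒ Z = (-4, 5)
2. J lies on line ZP with ZJ:JP = 1:4 ⇒ J = (-3, 4)
3. V is the centroid of triangle LJP ⇒ V = (-2/3, 4/3)
4. W is where the line through V parallel to PL meets line QJ ⇒ W = (-1/3, 4/3)
W = Q + t·(J−Q) with t = 1/9, so QW:WJ = t:(1−t) = 1/9:8/9

QW:WJ = 1/8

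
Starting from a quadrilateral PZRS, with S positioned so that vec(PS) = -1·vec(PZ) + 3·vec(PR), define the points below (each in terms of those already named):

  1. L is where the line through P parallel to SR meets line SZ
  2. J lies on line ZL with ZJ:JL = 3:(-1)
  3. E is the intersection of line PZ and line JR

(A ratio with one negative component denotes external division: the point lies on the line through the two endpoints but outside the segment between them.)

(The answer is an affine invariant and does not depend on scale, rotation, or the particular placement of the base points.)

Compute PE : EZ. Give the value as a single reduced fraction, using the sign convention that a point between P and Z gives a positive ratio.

PE:EZ = 5/3

Assign P = (0, 0), Z = (1, 0), R = (0, 1), S = (-1, 3) — the answer is frame-independent, so this choice is without loss of generality.
1. L is where the line through P parallel to SR meets line SZ ⇒ L = (-3, 6)
2. J lies on line ZL with ZJ:JL = 3:(-1) ⇒ J = (-5, 9)
3. E is the intersection of line PZ and line JR ⇒ E = (5/8, 0)
E = P + t·(Z−P) with t = 5/8, so PE:EZ = t:(1−t) = 5/8:3/8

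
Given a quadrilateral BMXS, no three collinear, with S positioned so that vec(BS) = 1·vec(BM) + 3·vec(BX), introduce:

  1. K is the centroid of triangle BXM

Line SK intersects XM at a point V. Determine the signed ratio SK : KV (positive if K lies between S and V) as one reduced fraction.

Assign B = (0, 0), M = (1, 0), X = (0, 1), S = (1, 3) — the answer is frame-independent, so this choice is without loss of generality.
1. K is the centroid of triangle BXM ⇒ K = (1/3, 1/3)
line SK meets XM at V = (2/5, 3/5)
K = S + t·(V−S) with t = 10/9, so SK:KV = 10/9:-1/9

SK:KV = -10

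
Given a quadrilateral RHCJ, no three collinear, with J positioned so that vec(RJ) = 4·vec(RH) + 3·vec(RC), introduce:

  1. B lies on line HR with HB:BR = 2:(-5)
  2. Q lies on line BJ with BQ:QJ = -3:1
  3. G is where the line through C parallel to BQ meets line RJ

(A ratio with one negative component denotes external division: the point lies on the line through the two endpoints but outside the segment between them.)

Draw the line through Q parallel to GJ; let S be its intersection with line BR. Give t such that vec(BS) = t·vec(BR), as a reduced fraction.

t = 3/2

Choose coordinates R = (0, 0), H = (1, 0), C = (0, 1), J = (4, 3).
1. B lies on line HR with HB:BR = 2:(-5) ⇒ B = (5/3, 0)
2. Q lies on line BJ with BQ:QJ = -3:1 ⇒ Q = (31/6, 9/2)
3. G is where the line through C parallel to BQ meets line RJ ⇒ G = (-28/15, -7/5)
through Q parallel to GJ: direction (88/15, 22/5); meets BR at S = (-5/6, 0)
S = B + t·(R−B) with t = 3/2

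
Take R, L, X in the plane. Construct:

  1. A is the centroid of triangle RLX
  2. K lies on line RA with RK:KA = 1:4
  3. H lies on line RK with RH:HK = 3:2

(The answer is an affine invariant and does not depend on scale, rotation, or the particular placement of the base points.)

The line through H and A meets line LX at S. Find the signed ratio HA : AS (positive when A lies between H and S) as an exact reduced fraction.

Work in coordinates with R = (0, 0), L = (1, 0), X = (0, 1).
1. A is the centroid of triangle RLX ⇒ A = (1/3, 1/3)
2. K lies on line RA with RK:KA = 1:4 ⇒ K = (1/15, 1/15)
3. H lies on line RK with RH:HK = 3:2 ⇒ H = (1/25, 1/25)
line HA meets LX at S = (1/2, 1/2)
A = H + t·(S−H) with t = 44/69, so HA:AS = 44/69:25/69

HA:AS = 44/25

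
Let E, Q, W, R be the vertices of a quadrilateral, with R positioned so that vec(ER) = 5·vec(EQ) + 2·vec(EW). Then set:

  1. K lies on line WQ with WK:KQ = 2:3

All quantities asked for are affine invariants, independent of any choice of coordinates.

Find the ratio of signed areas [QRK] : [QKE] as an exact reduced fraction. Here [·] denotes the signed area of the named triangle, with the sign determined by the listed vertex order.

Assign E = (0, 0), Q = (1, 0), W = (0, 1), R = (5, 2) — the answer is frame-independent, so this choice is without loss of generality.
1. K lies on line WQ with WK:KQ = 2:3 ⇒ K = (2/5, 3/5)
2·[QRK] = 18/5, 2·[QKE] = 3/5
[QRK]:[QKE] = 18/5:3/5 = 6

[QRK]:[QKE] = 6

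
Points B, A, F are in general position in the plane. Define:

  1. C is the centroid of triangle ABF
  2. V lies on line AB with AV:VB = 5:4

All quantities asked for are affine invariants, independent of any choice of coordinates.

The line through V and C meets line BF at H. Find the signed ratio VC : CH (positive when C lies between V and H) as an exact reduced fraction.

Choose coordinates B = (0, 0), A = (1, 0), F = (0, 1).
1. C is the centroid of triangle ABF ⇒ C = (1/3, 1/3)
2. V lies on line AB with AV:VB = 5:4 ⇒ V = (4/9, 0)
line VC meets BF at H = (0, 4/3)
C = V + t·(H−V) with t = 1/4, so VC:CH = 1/4:3/4

VC:CH = 1/3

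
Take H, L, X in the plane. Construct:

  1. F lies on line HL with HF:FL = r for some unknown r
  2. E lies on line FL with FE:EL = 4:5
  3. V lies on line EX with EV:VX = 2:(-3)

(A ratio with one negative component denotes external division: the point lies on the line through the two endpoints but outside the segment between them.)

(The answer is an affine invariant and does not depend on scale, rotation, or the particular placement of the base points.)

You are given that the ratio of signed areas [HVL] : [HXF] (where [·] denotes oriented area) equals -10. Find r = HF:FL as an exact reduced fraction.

r = 1/4

Work in coordinates with H = (0, 0), L = (1, 0), X = (0, 1).
1. With HF:FL = r, write λ = r/(r+1) so F = H + λ·(L−H); F is affine-linear in λ
2. E lies on line FL with FE:EL = 4:5 ⇒ E is an affine combination of earlier points and hence also affine-linear in λ
3. V lies on line EX with EV:VX = 2:(-3) ⇒ V is an affine combination of earlier points and hence also affine-linear in λ
Every point depending on F is an affine combination of F and λ-independent points, so each such coordinate is linear in λ; the λ² term in each signed area is a multiple of (L−H)×(L−H) = 0, so 2·[HVL] and 2·[HXF] are each linear in λ. Evaluating at λ=0 and λ=1:
  2·[HVL] = 2,   2·[HXF] = −λ
So [HVL]:[HXF] = (2) / (−λ). Setting this equal to -10:
  2 = -10·(−λ)  ⇒  λ = 1/5
Then r = λ/(1−λ) = (1/5)/(4/5) = 1/4. Check: with r = 1/4, F = (1/5, 0) and [HVL]:[HXF] = -10 as required.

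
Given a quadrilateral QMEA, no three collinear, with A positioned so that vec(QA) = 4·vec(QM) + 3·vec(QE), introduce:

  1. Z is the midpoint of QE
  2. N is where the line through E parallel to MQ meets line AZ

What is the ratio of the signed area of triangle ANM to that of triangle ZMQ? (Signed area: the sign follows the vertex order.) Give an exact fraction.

[ANM]:[ZMQ] = -36/5

Work in coordinates with Q = (0, 0), M = (1, 0), E = (0, 1), A = (4, 3).
1. Z is the midpoint of QE ⇒ Z = (0, 1/2)
2. N is where the line through E parallel to MQ meets line AZ ⇒ N = (4/5, 1)
2·[ANM] = 18/5, 2·[ZMQ] = -1/2
[ANM]:[ZMQ] = 18/5:-1/2 = -36/5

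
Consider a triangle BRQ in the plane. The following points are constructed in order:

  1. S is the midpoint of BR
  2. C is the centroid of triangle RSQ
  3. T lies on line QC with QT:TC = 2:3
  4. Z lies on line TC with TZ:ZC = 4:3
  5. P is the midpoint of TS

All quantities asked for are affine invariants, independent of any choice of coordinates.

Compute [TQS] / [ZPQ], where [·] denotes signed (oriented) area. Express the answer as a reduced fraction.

[TQS]:[ZPQ] = -14/13

Set B = (0, 0), R = (1, 0), Q = (0, 1); any affine frame gives the same invariant.
1. S is the midpoint of BR ⇒ S = (1/2, 0)
2. C is the centroid of triangle RSQ ⇒ C = (1/2, 1/3)
3. T lies on line QC with QT:TC = 2:3 ⇒ T = (1/5, 11/15)
4. Z lies on line TC with TZ:ZC = 4:3 ⇒ Z = (13/35, 53/105)
5. P is the midpoint of TS ⇒ P = (7/20, 11/30)
2·[TQS] = 1/15, 2·[ZPQ] = -13/210
[TQS]:[ZPQ] = 1/15:-13/210 = -14/13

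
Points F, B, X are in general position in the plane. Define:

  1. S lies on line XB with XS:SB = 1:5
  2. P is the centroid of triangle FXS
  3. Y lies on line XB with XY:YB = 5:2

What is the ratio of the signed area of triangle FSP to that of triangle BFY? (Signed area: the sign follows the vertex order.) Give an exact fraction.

Work in coordinates with F = (0, 0), B = (1, 0), X = (0, 1).
1. S lies on line XB with XS:SB = 1:5 ⇒ S = (1/6, 5/6)
2. P is the centroid of triangle FXS ⇒ P = (1/18, 11/18)
3. Y lies on line XB with XY:YB = 5:2 ⇒ Y = (5/7, 2/7)
2·[FSP] = 1/18, 2·[BFY] = -2/7
[FSP]:[BFY] = 1/18:-2/7 = -7/36

[FSP]:[BFY] = -7/36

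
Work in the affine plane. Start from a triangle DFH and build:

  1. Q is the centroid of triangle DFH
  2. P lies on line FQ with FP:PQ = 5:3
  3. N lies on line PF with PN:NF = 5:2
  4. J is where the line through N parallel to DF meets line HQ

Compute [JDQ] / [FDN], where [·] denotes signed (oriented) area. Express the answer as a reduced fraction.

[JDQ]:[FDN] = 23/10

Assign D = (0, 0), F = (1, 0), H = (0, 1) — the answer is frame-independent, so this choice is without loss of generality.
1. Q is the centroid of triangle DFH ⇒ Q = (1/3, 1/3)
2. P lies on line FQ with FP:PQ = 5:3 ⇒ P = (7/12, 5/24)
3. N lies on line PF with PN:NF = 5:2 ⇒ N = (37/42, 5/84)
4. J is where the line through N parallel to DF meets line HQ ⇒ J = (79/168, 5/84)
2·[JDQ] = -23/168, 2·[FDN] = -5/84
[JDQ]:[FDN] = -23/168:-5/84 = 23/10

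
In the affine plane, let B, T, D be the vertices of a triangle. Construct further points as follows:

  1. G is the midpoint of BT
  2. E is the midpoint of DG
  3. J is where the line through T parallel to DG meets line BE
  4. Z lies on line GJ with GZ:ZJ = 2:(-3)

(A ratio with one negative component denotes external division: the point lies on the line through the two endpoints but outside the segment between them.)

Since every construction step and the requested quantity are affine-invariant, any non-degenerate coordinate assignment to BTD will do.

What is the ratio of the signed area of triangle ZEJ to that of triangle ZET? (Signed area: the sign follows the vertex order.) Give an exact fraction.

Assign B = (0, 0), T = (1, 0), D = (0, 1) — the answer is frame-independent, so this choice is without loss of generality.
1. G is the midpoint of BT ⇒ G = (1/2, 0)
2. E is the midpoint of DG ⇒ E = (1/4, 1/2)
3. J is where the line through T parallel to DG meets line BE ⇒ J = (1/2, 1)
4. Z lies on line GJ with GZ:ZJ = 2:(-3) ⇒ Z = (1/2, -2)
2·[ZEJ] = -3/4, 2·[ZET] = -7/4
[ZEJ]:[ZET] = -3/4:-7/4 = 3/7

[ZEJ]:[ZET] = 3/7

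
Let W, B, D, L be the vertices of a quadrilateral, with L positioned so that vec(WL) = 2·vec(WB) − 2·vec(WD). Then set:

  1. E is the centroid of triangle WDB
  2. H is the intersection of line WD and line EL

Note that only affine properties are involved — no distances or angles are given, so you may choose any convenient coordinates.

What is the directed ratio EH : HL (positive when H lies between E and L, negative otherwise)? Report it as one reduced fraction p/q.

Choose coordinates W = (0, 0), B = (1, 0), D = (0, 1), L = (2, -2).
1. E is the centroid of triangle WDB ⇒ E = (1/3, 1/3)
2. H is the intersection of line WD and line EL ⇒ H = (0, 4/5)
H = E + t·(L−E) with t = -1/5, so EH:HL = t:(1−t) = -1/5:6/5

EH:HL = -1/6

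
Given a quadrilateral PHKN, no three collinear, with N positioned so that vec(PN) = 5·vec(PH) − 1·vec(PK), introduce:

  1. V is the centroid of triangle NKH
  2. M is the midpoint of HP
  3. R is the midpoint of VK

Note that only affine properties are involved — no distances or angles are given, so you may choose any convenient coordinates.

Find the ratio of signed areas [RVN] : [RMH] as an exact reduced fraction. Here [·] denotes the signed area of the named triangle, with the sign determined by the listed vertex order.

[RVN]:[RMH] = 2

Assign P = (0, 0), H = (1, 0), K = (0, 1), N = (5, -1) — the answer is frame-independent, so this choice is without loss of generality.
1. V is the centroid of triangle NKH ⇒ V = (2, 0)
2. M is the midpoint of HP ⇒ M = (1/2, 0)
3. R is the midpoint of VK ⇒ R = (1, 1/2)
2·[RVN] = 1/2, 2·[RMH] = 1/4
[RVN]:[RMH] = 1/2:1/4 = 2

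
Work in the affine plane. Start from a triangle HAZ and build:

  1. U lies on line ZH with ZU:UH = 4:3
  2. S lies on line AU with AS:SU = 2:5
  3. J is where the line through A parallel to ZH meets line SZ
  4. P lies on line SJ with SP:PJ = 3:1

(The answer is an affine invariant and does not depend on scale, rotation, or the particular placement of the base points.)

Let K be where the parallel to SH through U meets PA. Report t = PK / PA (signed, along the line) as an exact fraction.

t = 17/3

Set H = (0, 0), A = (1, 0), Z = (0, 1); any affine frame gives the same invariant.
1. U lies on line ZH with ZU:UH = 4:3 ⇒ U = (0, 3/7)
2. S lies on line AU with AS:SU = 2:5 ⇒ S = (5/7, 6/49)
3. J is where the line through A parallel to ZH meets line SZ ⇒ J = (1, -8/35)
4. P lies on line SJ with SP:PJ = 3:1 ⇒ P = (13/14, -69/490)
through U parallel to SH: direction (-5/7, -6/49); meets PA at K = (4/3, 23/35)
K = P + t·(A−P) with t = 17/3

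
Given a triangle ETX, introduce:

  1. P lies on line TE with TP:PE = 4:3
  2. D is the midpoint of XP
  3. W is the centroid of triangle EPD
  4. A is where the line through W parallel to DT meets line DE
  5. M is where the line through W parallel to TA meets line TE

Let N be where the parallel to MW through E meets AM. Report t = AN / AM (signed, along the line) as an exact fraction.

t = 70/11

Choose coordinates E = (0, 0), T = (1, 0), X = (0, 1).
1. P lies on line TE with TP:PE = 4:3 ⇒ P = (3/7, 0)
2. D is the midpoint of XP ⇒ D = (3/14, 1/2)
3. W is the centroid of triangle EPD ⇒ W = (3/14, 1/6)
4. A is where the line through W parallel to DT meets line DE ⇒ A = (5/49, 5/21)
5. M is where the line through W parallel to TA meets line TE ⇒ M = (59/70, 0)
through E parallel to MW: direction (-22/35, 1/6); meets AM at N = (236/49, -295/231)
N = A + t·(M−A) with t = 70/11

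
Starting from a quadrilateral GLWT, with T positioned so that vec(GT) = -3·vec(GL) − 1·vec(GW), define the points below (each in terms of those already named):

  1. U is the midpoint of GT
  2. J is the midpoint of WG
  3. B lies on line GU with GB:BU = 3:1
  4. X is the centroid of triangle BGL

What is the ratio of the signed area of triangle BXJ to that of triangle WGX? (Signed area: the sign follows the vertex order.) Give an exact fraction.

[BXJ]:[WGX] = -16

Set G = (0, 0), L = (1, 0), W = (0, 1), T = (-3, -1); any affine frame gives the same invariant.
1. U is the midpoint of GT ⇒ U = (-3/2, -1/2)
2. J is the midpoint of WG ⇒ J = (0, 1/2)
3. B lies on line GU with GB:BU = 3:1 ⇒ B = (-9/8, -3/8)
4. X is the centroid of triangle BGL ⇒ X = (-1/24, -1/8)
2·[BXJ] = 2/3, 2·[WGX] = -1/24
[BXJ]:[WGX] = 2/3:-1/24 = -16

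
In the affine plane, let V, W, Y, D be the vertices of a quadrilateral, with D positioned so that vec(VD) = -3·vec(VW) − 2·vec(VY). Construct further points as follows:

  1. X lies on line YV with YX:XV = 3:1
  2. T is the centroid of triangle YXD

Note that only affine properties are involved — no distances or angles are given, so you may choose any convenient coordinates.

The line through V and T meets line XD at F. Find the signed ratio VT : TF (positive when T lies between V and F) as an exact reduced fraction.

VT:TF = -2

Set V = (0, 0), W = (1, 0), Y = (0, 1), D = (-3, -2); any affine frame gives the same invariant.
1. X lies on line YV with YX:XV = 3:1 ⇒ X = (0, 1/4)
2. T is the centroid of triangle YXD ⇒ T = (-1, -1/4)
line VT meets XD at F = (-1/2, -1/8)
T = V + t·(F−V) with t = 2, so VT:TF = 2:-1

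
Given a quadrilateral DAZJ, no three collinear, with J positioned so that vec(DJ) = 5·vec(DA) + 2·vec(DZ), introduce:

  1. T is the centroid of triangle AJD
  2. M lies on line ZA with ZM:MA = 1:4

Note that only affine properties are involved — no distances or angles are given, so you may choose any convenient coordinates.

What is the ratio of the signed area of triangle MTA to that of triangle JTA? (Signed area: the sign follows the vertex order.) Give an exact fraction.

[MTA]:[JTA] = -2

Assign D = (0, 0), A = (1, 0), Z = (0, 1), J = (5, 2) — the answer is frame-independent, so this choice is without loss of generality.
1. T is the centroid of triangle AJD ⇒ T = (2, 2/3)
2. M lies on line ZA with ZM:MA = 1:4 ⇒ M = (1/5, 4/5)
2·[MTA] = -4/3, 2·[JTA] = 2/3
[MTA]:[JTA] = -4/3:2/3 = -2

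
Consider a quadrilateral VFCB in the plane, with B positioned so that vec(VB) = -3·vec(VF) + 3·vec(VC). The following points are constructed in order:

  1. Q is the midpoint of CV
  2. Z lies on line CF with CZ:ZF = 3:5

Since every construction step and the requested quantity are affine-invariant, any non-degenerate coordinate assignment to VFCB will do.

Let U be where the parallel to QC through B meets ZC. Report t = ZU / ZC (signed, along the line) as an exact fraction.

Work in coordinates with V = (0, 0), F = (1, 0), C = (0, 1), B = (-3, 3).
1. Q is the midpoint of CV ⇒ Q = (0, 1/2)
2. Z lies on line CF with CZ:ZF = 3:5 ⇒ Z = (3/8, 5/8)
through B parallel to QC: direction (0, 1/2); meets ZC at U = (-3, 4)
U = Z + t·(C−Z) with t = 9

t = 9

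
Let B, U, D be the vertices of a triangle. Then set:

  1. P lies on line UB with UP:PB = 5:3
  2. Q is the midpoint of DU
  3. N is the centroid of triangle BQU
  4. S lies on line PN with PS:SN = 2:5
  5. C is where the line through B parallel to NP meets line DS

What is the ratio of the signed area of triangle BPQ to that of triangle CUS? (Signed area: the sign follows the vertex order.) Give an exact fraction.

[BPQ]:[CUS] = -27/26

Work in coordinates with B = (0, 0), U = (1, 0), D = (0, 1).
1. P lies on line UB with UP:PB = 5:3 ⇒ P = (3/8, 0)
2. Q is the midpoint of DU ⇒ Q = (1/2, 1/2)
3. N is the centroid of triangle BQU ⇒ N = (1/2, 1/6)
4. S lies on line PN with PS:SN = 2:5 ⇒ S = (23/56, 1/21)
5. C is where the line through B parallel to NP meets line DS ⇒ C = (23/84, 23/63)
2·[BPQ] = 3/16, 2·[CUS] = -13/72
[BPQ]:[CUS] = 3/16:-13/72 = -27/26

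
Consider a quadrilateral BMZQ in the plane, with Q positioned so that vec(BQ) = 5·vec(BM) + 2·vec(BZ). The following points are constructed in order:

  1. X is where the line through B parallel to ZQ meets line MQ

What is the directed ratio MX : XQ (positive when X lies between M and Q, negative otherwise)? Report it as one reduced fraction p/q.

MX:XQ = 1/5

Work in coordinates with B = (0, 0), M = (1, 0), Z = (0, 1), Q = (5, 2).
1. X is where the line through B parallel to ZQ meets line MQ ⇒ X = (5/3, 1/3)
X = M + t·(Q−M) with t = 1/6, so MX:XQ = t:(1−t) = 1/6:5/6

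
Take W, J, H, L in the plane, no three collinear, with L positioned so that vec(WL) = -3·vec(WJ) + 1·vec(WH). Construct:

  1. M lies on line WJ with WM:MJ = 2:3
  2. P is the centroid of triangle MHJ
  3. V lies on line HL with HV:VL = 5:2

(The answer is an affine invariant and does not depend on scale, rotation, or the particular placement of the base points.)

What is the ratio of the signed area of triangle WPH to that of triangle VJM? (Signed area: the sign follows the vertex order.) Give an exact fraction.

[WPH]:[VJM] = -7/9

Assign W = (0, 0), J = (1, 0), H = (0, 1), L = (-3, 1) — the answer is frame-independent, so this choice is without loss of generality.
1. M lies on line WJ with WM:MJ = 2:3 ⇒ M = (2/5, 0)
2. P is the centroid of triangle MHJ ⇒ P = (7/15, 1/3)
3. V lies on line HL with HV:VL = 5:2 ⇒ V = (-15/7, 1)
2·[WPH] = 7/15, 2·[VJM] = -3/5
[WPH]:[VJM] = 7/15:-3/5 = -7/9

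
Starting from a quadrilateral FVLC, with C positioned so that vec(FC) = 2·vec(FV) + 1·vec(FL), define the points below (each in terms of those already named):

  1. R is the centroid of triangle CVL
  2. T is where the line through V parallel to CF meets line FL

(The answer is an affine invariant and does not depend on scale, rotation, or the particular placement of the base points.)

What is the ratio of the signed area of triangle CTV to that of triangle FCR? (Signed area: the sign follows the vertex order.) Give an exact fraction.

[CTV]:[FCR] = 3/2

Work in coordinates with F = (0, 0), V = (1, 0), L = (0, 1), C = (2, 1).
1. R is the centroid of triangle CVL ⇒ R = (1, 2/3)
2. T is where the line through V parallel to CF meets line FL ⇒ T = (0, -1/2)
2·[CTV] = 1/2, 2·[FCR] = 1/3
[CTV]:[FCR] = 1/2:1/3 = 3/2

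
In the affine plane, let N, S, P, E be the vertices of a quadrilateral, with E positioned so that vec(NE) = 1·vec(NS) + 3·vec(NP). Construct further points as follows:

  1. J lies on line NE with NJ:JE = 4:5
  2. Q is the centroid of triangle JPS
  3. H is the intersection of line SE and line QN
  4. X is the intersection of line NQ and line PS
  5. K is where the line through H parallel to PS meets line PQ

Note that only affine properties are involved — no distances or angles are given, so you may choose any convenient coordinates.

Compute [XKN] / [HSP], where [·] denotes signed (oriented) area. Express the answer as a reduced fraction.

[XKN]:[HSP] = 26/21

Choose coordinates N = (0, 0), S = (1, 0), P = (0, 1), E = (1, 3).
1. J lies on line NE with NJ:JE = 4:5 ⇒ J = (4/9, 4/3)
2. Q is the centroid of triangle JPS ⇒ Q = (13/27, 7/9)
3. H is the intersection of line SE and line QN ⇒ H = (1, 21/13)
4. X is the intersection of line NQ and line PS ⇒ X = (13/34, 21/34)
5. K is where the line through H parallel to PS meets line PQ ⇒ K = (3, -5/13)
2·[XKN] = -2, 2·[HSP] = -21/13
[XKN]:[HSP] = -2:-21/13 = 26/21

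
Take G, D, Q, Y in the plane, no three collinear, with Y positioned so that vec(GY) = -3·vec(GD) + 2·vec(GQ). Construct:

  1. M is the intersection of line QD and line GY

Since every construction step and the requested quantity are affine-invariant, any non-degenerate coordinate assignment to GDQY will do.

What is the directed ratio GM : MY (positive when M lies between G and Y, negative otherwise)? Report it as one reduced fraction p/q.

Choose coordinates G = (0, 0), D = (1, 0), Q = (0, 1), Y = (-3, 2).
1. M is the intersection of line QD and line GY ⇒ M = (3, -2)
M = G + t·(Y−G) with t = -1, so GM:MY = t:(1−t) = -1:2

GM:MY = -1/2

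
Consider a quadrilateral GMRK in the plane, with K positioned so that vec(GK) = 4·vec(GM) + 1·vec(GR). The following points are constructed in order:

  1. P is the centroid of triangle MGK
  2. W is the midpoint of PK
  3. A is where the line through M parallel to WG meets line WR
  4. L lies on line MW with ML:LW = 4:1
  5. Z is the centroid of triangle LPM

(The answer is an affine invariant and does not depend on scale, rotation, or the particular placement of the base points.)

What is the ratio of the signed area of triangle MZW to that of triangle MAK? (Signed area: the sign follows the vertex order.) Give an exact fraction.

Set G = (0, 0), M = (1, 0), R = (0, 1), K = (4, 1); any affine frame gives the same invariant.
1. P is the centroid of triangle MGK ⇒ P = (5/3, 1/3)
2. W is the midpoint of PK ⇒ W = (17/6, 2/3)
3. A is where the line through M parallel to WG meets line WR ⇒ A = (7/2, 10/17)
4. L lies on line MW with ML:LW = 4:1 ⇒ L = (37/15, 8/15)
5. Z is the centroid of triangle LPM ⇒ Z = (77/45, 13/45)
2·[MZW] = -1/18, 2·[MAK] = 25/34
[MZW]:[MAK] = -1/18:25/34 = -17/225

[MZW]:[MAK] = -17/225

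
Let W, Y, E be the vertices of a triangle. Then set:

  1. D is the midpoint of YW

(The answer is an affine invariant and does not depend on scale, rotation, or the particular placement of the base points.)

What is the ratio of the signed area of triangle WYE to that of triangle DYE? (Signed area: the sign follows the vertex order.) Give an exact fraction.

Assign W = (0, 0), Y = (1, 0), E = (0, 1) — the answer is frame-independent, so this choice is without loss of generality.
1. D is the midpoint of YW ⇒ D = (1/2, 0)
2·[WYE] = 1, 2·[DYE] = 1/2
[WYE]:[DYE] = 1:1/2 = 2

[WYE]:[DYE] = 2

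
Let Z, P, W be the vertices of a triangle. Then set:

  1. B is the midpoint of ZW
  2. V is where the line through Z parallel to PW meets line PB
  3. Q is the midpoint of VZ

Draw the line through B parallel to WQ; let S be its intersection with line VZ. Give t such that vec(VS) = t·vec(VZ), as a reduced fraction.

t = 3/4

Work in coordinates with Z = (0, 0), P = (1, 0), W = (0, 1).
1. B is the midpoint of ZW ⇒ B = (0, 1/2)
2. V is where the line through Z parallel to PW meets line PB ⇒ V = (-1, 1)
3. Q is the midpoint of VZ ⇒ Q = (-1/2, 1/2)
through B parallel to WQ: direction (-1/2, -1/2); meets VZ at S = (-1/4, 1/4)
S = V + t·(Z−V) with t = 3/4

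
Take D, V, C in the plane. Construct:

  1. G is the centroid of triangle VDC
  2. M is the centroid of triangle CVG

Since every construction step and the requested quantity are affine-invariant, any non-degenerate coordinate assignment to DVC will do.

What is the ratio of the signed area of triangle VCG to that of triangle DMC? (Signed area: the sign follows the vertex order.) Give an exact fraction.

Work in coordinates with D = (0, 0), V = (1, 0), C = (0, 1).
1. G is the centroid of triangle VDC ⇒ G = (1/3, 1/3)
2. M is the centroid of triangle CVG ⇒ M = (4/9, 4/9)
2·[VCG] = 1/3, 2·[DMC] = 4/9
[VCG]:[DMC] = 1/3:4/9 = 3/4

[VCG]:[DMC] = 3/4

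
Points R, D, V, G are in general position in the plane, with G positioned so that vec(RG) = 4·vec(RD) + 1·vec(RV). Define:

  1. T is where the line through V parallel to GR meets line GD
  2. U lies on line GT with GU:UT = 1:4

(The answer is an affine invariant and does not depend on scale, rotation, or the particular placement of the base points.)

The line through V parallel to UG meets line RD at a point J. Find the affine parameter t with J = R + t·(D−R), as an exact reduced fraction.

Assign R = (0, 0), D = (1, 0), V = (0, 1), G = (4, 1) — the answer is frame-independent, so this choice is without loss of generality.
1. T is where the line through V parallel to GR meets line GD ⇒ T = (16, 5)
2. U lies on line GT with GU:UT = 1:4 ⇒ U = (32/5, 9/5)
through V parallel to UG: direction (-12/5, -4/5); meets RD at J = (-3, 0)
J = R + t·(D−R) with t = -3

t = -3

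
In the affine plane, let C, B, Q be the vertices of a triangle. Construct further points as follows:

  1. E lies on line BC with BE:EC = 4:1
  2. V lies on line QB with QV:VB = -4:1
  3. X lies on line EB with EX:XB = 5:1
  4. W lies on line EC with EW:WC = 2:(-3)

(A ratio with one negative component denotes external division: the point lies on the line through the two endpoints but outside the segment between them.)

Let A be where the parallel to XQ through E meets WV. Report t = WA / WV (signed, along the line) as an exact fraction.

t = -9/10

Choose coordinates C = (0, 0), B = (1, 0), Q = (0, 1).
1. E lies on line BC with BE:EC = 4:1 ⇒ E = (1/5, 0)
2. V lies on line QB with QV:VB = -4:1 ⇒ V = (4/3, -1/3)
3. X lies on line EB with EX:XB = 5:1 ⇒ X = (13/15, 0)
4. W lies on line EC with EW:WC = 2:(-3) ⇒ W = (3/5, 0)
through E parallel to XQ: direction (-13/15, 1); meets WV at A = (-3/50, 3/10)
A = W + t·(V−W) with t = -9/10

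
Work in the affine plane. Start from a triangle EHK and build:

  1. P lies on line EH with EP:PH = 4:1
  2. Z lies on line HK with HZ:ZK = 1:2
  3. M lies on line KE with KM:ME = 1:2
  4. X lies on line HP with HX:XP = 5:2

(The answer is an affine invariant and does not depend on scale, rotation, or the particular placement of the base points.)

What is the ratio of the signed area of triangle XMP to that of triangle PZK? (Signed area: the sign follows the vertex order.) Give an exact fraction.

Assign E = (0, 0), H = (1, 0), K = (0, 1) — the answer is frame-independent, so this choice is without loss of generality.
1. P lies on line EH with EP:PH = 4:1 ⇒ P = (4/5, 0)
2. Z lies on line HK with HZ:ZK = 1:2 ⇒ Z = (2/3, 1/3)
3. M lies on line KE with KM:ME = 1:2 ⇒ M = (0, 2/3)
4. X lies on line HP with HX:XP = 5:2 ⇒ X = (6/7, 0)
2·[XMP] = 4/105, 2·[PZK] = 2/15
[XMP]:[PZK] = 4/105:2/15 = 2/7

[XMP]:[PZK] = 2/7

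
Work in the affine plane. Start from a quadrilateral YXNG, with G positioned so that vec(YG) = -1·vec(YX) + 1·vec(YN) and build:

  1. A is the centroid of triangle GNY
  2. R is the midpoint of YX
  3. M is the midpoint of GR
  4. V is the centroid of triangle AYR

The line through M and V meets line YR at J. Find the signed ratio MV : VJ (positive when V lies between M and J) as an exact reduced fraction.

MV:VJ = 5/4

Set Y = (0, 0), X = (1, 0), N = (0, 1), G = (-1, 1); any affine frame gives the same invariant.
1. A is the centroid of triangle GNY ⇒ A = (-1/3, 2/3)
2. R is the midpoint of YX ⇒ R = (1/2, 0)
3. M is the midpoint of GR ⇒ M = (-1/4, 1/2)
4. V is the centroid of triangle AYR ⇒ V = (1/18, 2/9)
line MV meets YR at J = (3/10, 0)
V = M + t·(J−M) with t = 5/9, so MV:VJ = 5/9:4/9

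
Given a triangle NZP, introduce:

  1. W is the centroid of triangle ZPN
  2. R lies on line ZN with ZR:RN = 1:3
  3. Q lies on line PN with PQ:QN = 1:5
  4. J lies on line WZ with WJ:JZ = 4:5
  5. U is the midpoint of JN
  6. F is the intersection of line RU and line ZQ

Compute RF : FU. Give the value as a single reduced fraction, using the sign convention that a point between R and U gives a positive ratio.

Choose coordinates N = (0, 0), Z = (1, 0), P = (0, 1).
1. W is the centroid of triangle ZPN ⇒ W = (1/3, 1/3)
2. R lies on line ZN with ZR:RN = 1:3 ⇒ R = (3/4, 0)
3. Q lies on line PN with PQ:QN = 1:5 ⇒ Q = (0, 5/6)
4. J lies on line WZ with WJ:JZ = 4:5 ⇒ J = (17/27, 5/27)
5. U is the midpoint of JN ⇒ U = (17/54, 5/54)
6. F is the intersection of line RU and line ZQ ⇒ F = (38/35, -1/14)
F = R + t·(U−R) with t = -27/35, so RF:FU = t:(1−t) = -27/35:62/35

RF:FU = -27/62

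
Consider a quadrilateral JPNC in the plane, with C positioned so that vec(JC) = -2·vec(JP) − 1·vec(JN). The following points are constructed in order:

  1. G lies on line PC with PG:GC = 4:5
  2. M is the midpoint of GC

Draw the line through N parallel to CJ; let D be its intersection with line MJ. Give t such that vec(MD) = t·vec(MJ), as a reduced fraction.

Assign J = (0, 0), P = (1, 0), N = (0, 1), C = (-2, -1) — the answer is frame-independent, so this choice is without loss of generality.
1. G lies on line PC with PG:GC = 4:5 ⇒ G = (-1/3, -4/9)
2. M is the midpoint of GC ⇒ M = (-7/6, -13/18)
through N parallel to CJ: direction (2, 1); meets MJ at D = (42/5, 26/5)
D = M + t·(J−M) with t = 41/5

t = 41/5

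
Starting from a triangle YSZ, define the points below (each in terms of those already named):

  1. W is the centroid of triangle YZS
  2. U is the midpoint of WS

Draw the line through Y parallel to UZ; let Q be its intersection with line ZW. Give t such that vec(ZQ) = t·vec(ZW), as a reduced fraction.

t = 4

Work in coordinates with Y = (0, 0), S = (1, 0), Z = (0, 1).
1. W is the centroid of triangle YZS ⇒ W = (1/3, 1/3)
2. U is the midpoint of WS ⇒ U = (2/3, 1/6)
through Y parallel to UZ: direction (-2/3, 5/6); meets ZW at Q = (4/3, -5/3)
Q = Z + t·(W−Z) with t = 4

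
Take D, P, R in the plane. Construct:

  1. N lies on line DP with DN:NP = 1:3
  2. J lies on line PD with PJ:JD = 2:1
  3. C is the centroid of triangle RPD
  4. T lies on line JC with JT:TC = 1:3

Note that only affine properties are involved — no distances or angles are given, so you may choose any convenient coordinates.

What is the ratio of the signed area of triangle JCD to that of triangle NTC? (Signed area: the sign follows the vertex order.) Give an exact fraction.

[JCD]:[NTC] = 16/3

Work in coordinates with D = (0, 0), P = (1, 0), R = (0, 1).
1. N lies on line DP with DN:NP = 1:3 ⇒ N = (1/4, 0)
2. J lies on line PD with PJ:JD = 2:1 ⇒ J = (1/3, 0)
3. C is the centroid of triangle RPD ⇒ C = (1/3, 1/3)
4. T lies on line JC with JT:TC = 1:3 ⇒ T = (1/3, 1/12)
2·[JCD] = 1/9, 2·[NTC] = 1/48
[JCD]:[NTC] = 1/9:1/48 = 16/3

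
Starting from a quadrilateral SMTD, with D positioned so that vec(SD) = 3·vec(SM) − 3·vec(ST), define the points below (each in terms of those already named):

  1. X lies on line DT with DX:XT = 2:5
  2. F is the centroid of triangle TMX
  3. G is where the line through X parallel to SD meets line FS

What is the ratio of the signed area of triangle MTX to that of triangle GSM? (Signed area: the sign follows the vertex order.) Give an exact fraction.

[MTX]:[GSM] = -20/3

Set S = (0, 0), M = (1, 0), T = (0, 1), D = (3, -3); any affine frame gives the same invariant.
1. X lies on line DT with DX:XT = 2:5 ⇒ X = (15/7, -13/7)
2. F is the centroid of triangle TMX ⇒ F = (22/21, -2/7)
3. G is where the line through X parallel to SD meets line FS ⇒ G = (11/28, -3/28)
2·[MTX] = 5/7, 2·[GSM] = -3/28
[MTX]:[GSM] = 5/7:-3/28 = -20/3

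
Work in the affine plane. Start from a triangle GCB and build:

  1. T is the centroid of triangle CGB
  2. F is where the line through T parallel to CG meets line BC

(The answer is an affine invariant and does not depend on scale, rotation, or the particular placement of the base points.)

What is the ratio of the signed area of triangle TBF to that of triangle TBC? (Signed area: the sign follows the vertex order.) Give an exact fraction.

Assign G = (0, 0), C = (1, 0), B = (0, 1) — the answer is frame-independent, so this choice is without loss of generality.
1. T is the centroid of triangle CGB ⇒ T = (1/3, 1/3)
2. F is where the line through T parallel to CG meets line BC ⇒ F = (2/3, 1/3)
2·[TBF] = -2/9, 2·[TBC] = -1/3
[TBF]:[TBC] = -2/9:-1/3 = 2/3

[TBF]:[TBC] = 2/3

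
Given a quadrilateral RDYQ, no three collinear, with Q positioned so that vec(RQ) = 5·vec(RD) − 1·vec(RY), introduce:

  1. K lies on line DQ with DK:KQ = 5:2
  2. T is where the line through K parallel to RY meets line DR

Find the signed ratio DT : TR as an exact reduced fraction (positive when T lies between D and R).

Choose coordinates R = (0, 0), D = (1, 0), Y = (0, 1), Q = (5, -1).
1. K lies on line DQ with DK:KQ = 5:2 ⇒ K = (27/7, -5/7)
2. T is where the line through K parallel to RY meets line DR ⇒ T = (27/7, 0)
T = D + t·(R−D) with t = -20/7, so DT:TR = t:(1−t) = -20/7:27/7

DT:TR = -20/27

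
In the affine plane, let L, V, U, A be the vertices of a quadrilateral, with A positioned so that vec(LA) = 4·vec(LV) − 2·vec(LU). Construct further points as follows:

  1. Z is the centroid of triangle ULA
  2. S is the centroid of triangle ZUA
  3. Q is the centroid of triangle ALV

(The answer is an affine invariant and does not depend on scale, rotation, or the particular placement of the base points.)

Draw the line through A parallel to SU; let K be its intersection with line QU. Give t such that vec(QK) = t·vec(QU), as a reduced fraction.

t = 9/5

Assign L = (0, 0), V = (1, 0), U = (0, 1), A = (4, -2) — the answer is frame-independent, so this choice is without loss of generality.
1. Z is the centroid of triangle ULA ⇒ Z = (4/3, -1/3)
2. S is the centroid of triangle ZUA ⇒ S = (16/9, -4/9)
3. Q is the centroid of triangle ALV ⇒ Q = (5/3, -2/3)
through A parallel to SU: direction (-16/9, 13/9); meets QU at K = (-4/3, 7/3)
K = Q + t·(U−Q) with t = 9/5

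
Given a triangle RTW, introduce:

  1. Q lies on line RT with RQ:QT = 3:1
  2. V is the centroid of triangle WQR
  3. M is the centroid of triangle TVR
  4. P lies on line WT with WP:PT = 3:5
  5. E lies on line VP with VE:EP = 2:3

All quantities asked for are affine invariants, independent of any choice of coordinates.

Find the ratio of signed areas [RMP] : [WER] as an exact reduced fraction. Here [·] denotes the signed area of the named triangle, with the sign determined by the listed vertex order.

Work in coordinates with R = (0, 0), T = (1, 0), W = (0, 1).
1. Q lies on line RT with RQ:QT = 3:1 ⇒ Q = (3/4, 0)
2. V is the centroid of triangle WQR ⇒ V = (1/4, 1/3)
3. M is the centroid of triangle TVR ⇒ M = (5/12, 1/9)
4. P lies on line WT with WP:PT = 3:5 ⇒ P = (3/8, 5/8)
5. E lies on line VP with VE:EP = 2:3 ⇒ E = (3/10, 9/20)
2·[RMP] = 7/32, 2·[WER] = -3/10
[RMP]:[WER] = 7/32:-3/10 = -35/48

[RMP]:[WER] = -35/48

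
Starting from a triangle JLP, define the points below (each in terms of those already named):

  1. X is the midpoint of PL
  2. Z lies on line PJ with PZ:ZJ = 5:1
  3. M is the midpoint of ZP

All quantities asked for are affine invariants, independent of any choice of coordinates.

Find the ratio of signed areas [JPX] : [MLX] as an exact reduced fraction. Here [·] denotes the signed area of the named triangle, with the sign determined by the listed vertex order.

Set J = (0, 0), L = (1, 0), P = (0, 1); any affine frame gives the same invariant.
1. X is the midpoint of PL ⇒ X = (1/2, 1/2)
2. Z lies on line PJ with PZ:ZJ = 5:1 ⇒ Z = (0, 1/6)
3. M is the midpoint of ZP ⇒ M = (0, 7/12)
2·[JPX] = -1/2, 2·[MLX] = 5/24
[JPX]:[MLX] = -1/2:5/24 = -12/5

[JPX]:[MLX] = -12/5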